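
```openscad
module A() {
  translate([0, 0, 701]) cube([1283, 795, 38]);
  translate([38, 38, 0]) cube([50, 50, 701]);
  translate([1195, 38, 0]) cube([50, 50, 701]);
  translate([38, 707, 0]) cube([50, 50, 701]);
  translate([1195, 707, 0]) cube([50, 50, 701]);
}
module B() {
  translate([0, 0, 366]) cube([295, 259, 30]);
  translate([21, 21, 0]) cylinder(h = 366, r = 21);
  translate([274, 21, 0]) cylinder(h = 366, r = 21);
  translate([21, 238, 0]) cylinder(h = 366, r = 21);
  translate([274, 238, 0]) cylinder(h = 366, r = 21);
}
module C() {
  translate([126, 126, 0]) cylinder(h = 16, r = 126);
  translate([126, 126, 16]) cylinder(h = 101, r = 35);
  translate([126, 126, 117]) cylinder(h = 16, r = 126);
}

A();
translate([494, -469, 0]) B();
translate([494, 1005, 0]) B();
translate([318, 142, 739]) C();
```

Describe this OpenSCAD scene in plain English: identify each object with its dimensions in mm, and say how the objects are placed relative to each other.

A is a table: top 1283 mm (x) × 795 mm (y), 38 mm thick, upper face at z = 739 mm, on four 50×50 mm square legs, each inset 38 mm from the nearest pair of top edges, running from z = 0 to the bottom of the top.

B is a four-legged stool. The seat is 295×259 mm, 30 mm thick, top at z = 396 mm. It stands on four round legs, each 42 mm in diameter, from z = 0 to the seat underside, each leg's axis is inset half a diameter from the nearest pair of seat edges (so the leg's bounding box is flush with the corner).

C is a spool: two coaxial disc flanges of radius 126 mm and thickness 16 mm, joined by a core cylinder of radius 35 mm and height 101 mm. The lower flange rests on z = 0 and the three cylinders share a vertical axis.

Two stools sit around the table at the −y, +y sides. The spool is on top of the table.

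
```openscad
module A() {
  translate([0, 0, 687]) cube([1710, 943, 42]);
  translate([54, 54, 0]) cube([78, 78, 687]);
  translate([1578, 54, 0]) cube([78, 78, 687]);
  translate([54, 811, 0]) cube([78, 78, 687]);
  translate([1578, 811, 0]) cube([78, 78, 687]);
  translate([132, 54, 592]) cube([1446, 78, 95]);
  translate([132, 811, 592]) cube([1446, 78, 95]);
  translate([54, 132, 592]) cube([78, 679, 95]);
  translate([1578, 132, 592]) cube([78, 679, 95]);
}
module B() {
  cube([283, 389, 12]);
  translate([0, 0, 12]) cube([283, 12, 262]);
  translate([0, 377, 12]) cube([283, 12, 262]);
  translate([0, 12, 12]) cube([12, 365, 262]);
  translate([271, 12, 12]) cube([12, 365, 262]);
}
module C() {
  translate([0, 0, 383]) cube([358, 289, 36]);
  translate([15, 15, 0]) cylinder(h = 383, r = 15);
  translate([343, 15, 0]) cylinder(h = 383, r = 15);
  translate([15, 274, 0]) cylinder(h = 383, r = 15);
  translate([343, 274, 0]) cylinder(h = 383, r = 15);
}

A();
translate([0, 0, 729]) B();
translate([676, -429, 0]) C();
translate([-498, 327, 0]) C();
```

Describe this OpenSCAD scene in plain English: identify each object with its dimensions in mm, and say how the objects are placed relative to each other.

A is a table: top 1710 mm (x) × 943 mm (y), 42 mm thick, upper face at z = 729 mm, on four 78×78 mm square legs, each inset 54 mm from the nearest pair of top edges, running from z = 0 to the bottom of the top. Four apron rails, 78 mm thick and 95 mm tall, run between adjacent legs with their top edges flush with the underside of the top and their outer faces flush with the legs' outer faces.

B is an open storage box with external size 283×389×274 mm and wall thickness 12 mm (the base is also 12 mm thick). The base covers the whole footprint; the four walls stand on the base, with the y-facing walls full-width and the x-facing walls fitting between their inner faces.

C is a four-legged stool. The seat is 358×289 mm, 36 mm thick, top at z = 419 mm. It stands on four round legs, each 30 mm in diameter, from z = 0 to the seat underside, each leg's axis is inset half a diameter from the nearest pair of seat edges (so the leg's bounding box is flush with the corner).

The open box is on top of the table. Two stools sit around the table at the −y, −x sides.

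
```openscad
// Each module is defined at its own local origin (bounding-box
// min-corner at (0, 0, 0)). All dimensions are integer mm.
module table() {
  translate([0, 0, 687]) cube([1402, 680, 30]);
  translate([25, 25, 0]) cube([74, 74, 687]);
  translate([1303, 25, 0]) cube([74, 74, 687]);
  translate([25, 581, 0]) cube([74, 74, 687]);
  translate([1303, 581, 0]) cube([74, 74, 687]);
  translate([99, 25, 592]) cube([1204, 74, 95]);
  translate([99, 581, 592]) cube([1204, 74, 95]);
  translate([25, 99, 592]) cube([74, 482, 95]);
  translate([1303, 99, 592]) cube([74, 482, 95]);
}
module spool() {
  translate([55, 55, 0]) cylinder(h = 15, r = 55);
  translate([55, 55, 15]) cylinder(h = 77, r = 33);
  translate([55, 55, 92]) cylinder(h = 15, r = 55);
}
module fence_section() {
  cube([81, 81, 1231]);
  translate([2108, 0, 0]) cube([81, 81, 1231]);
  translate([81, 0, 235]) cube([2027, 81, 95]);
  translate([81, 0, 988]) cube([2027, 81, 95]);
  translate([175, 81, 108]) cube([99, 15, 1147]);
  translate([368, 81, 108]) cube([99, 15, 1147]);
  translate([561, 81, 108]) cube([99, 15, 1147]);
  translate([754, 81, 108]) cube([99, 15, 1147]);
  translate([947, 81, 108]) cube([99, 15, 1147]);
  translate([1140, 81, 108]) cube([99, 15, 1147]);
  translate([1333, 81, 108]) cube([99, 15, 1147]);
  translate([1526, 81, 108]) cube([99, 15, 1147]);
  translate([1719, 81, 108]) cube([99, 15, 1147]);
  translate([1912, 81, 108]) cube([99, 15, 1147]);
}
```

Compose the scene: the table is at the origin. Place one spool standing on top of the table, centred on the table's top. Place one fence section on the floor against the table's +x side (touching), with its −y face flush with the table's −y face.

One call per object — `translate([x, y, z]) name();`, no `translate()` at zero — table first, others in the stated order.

table();
translate([646, 285, 717]) spool();
translate([1402, 0, 0]) fence_section();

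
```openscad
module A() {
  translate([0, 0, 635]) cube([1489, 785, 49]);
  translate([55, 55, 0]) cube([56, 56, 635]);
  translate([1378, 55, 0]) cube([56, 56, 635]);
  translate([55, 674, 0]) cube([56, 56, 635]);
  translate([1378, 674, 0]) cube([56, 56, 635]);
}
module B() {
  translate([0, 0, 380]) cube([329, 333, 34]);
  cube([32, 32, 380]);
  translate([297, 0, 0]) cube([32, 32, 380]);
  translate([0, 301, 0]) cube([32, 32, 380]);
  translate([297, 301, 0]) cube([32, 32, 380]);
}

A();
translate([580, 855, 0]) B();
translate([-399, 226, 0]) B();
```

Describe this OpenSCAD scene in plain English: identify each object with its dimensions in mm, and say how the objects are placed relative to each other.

A is a rectangular dining table. The top is 1489×785×49 mm with its upper surface at z = 684 mm. It stands on four 56×56 mm square legs, each inset 55 mm from the nearest pair of top edges, running from the floor to the underside of the top.

B is a four-legged stool. The seat is a 329×333×34 mm slab whose top surface is at z = 414 mm; four square legs, each 32×32 mm in cross-section, run from the floor (z = 0) to the underside of the seat, each flush with a corner of the seat.

Two stools sit around the table at the +y, −x sides.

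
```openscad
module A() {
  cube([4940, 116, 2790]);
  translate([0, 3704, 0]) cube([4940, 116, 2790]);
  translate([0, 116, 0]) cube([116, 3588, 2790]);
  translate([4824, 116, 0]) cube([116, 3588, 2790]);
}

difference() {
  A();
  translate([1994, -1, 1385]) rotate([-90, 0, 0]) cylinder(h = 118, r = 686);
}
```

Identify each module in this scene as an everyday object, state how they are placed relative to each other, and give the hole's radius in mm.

A is a house frame. The house frame has a circular hole through its front wall. The hole's radius is 686 mm.

The subtracted cylinder has r = 686 mm.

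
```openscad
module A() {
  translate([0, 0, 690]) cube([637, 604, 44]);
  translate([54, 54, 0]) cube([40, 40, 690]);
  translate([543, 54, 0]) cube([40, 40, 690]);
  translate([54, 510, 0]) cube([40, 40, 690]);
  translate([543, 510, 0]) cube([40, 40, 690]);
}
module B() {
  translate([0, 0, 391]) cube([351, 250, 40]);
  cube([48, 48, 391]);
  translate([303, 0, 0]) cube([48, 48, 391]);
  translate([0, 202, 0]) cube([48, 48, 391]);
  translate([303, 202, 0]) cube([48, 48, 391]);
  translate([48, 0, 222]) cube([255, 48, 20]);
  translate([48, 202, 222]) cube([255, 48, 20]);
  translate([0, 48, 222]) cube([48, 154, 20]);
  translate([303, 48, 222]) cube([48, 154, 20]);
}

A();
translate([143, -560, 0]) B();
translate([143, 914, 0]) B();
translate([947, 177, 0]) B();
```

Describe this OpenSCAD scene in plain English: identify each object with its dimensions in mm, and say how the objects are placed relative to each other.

A is a rectangular dining table. The top is 637×604×44 mm with its upper surface at z = 734 mm. It stands on four 40×40 mm square legs, each inset 54 mm from the nearest pair of top edges, running from the floor to the underside of the top.

B is a four-legged stool. The seat is a 351×250×40 mm slab whose top surface is at z = 431 mm; four square legs, each 48×48 mm in cross-section, run from the floor (z = 0) to the underside of the seat, each flush with a corner of the seat. Four stretchers, 48 mm wide and 20 mm tall, connect adjacent legs with their undersides at z = 222 mm, each running between the inner faces of the legs it joins and aligned with the legs' outer faces on the other axis.

Three stools sit around the table at the −y, +y, +x sides.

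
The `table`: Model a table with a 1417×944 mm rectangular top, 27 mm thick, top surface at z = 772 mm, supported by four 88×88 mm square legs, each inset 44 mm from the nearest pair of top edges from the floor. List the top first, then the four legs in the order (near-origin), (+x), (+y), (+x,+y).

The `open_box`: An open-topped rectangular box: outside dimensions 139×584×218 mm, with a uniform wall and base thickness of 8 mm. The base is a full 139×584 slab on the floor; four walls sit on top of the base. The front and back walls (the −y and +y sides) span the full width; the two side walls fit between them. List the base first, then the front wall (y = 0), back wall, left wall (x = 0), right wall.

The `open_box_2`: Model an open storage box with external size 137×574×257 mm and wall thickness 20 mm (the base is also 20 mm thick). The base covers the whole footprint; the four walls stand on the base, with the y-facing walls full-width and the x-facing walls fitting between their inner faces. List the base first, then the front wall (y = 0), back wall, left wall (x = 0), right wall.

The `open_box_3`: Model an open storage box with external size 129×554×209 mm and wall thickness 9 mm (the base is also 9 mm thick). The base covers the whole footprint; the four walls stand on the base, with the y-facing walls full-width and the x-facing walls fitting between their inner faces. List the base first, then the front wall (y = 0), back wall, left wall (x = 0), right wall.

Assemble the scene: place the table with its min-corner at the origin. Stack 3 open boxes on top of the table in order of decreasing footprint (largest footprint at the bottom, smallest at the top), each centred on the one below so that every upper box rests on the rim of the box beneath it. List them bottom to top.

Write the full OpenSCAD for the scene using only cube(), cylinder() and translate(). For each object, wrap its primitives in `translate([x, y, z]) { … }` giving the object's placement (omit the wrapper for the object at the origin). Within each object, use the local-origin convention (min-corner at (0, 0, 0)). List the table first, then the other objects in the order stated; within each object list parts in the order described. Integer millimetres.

translate([0, 0, 745]) cube([1417, 944, 27]);
translate([44, 44, 0]) cube([88, 88, 745]);
translate([1285, 44, 0]) cube([88, 88, 745]);
translate([44, 812, 0]) cube([88, 88, 745]);
translate([1285, 812, 0]) cube([88, 88, 745]);
translate([639, 180, 772]) {
  cube([139, 584, 8]);
  translate([0, 0, 8]) cube([139, 8, 210]);
  translate([0, 576, 8]) cube([139, 8, 210]);
  translate([0, 8, 8]) cube([8, 568, 210]);
  translate([131, 8, 8]) cube([8, 568, 210]);
}
translate([640, 185, 990]) {
  cube([137, 574, 20]);
  translate([0, 0, 20]) cube([137, 20, 237]);
  translate([0, 554, 20]) cube([137, 20, 237]);
  translate([0, 20, 20]) cube([20, 534, 237]);
  translate([117, 20, 20]) cube([20, 534, 237]);
}
translate([644, 195, 1247]) {
  cube([129, 554, 9]);
  translate([0, 0, 9]) cube([129, 9, 200]);
  translate([0, 545, 9]) cube([129, 9, 200]);
  translate([0, 9, 9]) cube([9, 536, 200]);
  translate([120, 9, 9]) cube([9, 536, 200]);
}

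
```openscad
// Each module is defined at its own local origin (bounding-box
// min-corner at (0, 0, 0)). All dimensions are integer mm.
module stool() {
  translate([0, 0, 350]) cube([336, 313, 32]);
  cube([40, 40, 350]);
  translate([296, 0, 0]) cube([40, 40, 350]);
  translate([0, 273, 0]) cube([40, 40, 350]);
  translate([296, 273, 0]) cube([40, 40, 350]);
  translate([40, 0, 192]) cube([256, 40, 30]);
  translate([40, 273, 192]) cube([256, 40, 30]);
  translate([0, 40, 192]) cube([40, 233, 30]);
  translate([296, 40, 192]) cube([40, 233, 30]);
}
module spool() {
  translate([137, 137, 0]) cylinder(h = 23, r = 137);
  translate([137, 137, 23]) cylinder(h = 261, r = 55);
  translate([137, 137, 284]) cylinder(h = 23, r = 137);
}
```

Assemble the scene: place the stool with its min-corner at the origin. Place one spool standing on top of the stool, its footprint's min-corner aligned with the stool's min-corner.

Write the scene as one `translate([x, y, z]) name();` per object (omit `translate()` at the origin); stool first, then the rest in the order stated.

stool();
translate([0, 0, 382]) spool();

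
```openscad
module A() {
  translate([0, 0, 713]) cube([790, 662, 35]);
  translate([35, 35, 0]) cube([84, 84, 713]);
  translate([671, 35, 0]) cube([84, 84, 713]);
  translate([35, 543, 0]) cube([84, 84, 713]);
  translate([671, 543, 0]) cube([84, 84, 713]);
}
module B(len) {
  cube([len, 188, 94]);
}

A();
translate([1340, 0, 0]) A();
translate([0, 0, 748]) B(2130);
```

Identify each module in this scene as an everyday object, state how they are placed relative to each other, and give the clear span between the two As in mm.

Second table starts at x = 1340; first ends at x = 790; clear span = 1340 − 790 = 550 mm.

A is a table. B is a beam. A beam spans the tops of two tables. The clear span between the two tables is 550 mm.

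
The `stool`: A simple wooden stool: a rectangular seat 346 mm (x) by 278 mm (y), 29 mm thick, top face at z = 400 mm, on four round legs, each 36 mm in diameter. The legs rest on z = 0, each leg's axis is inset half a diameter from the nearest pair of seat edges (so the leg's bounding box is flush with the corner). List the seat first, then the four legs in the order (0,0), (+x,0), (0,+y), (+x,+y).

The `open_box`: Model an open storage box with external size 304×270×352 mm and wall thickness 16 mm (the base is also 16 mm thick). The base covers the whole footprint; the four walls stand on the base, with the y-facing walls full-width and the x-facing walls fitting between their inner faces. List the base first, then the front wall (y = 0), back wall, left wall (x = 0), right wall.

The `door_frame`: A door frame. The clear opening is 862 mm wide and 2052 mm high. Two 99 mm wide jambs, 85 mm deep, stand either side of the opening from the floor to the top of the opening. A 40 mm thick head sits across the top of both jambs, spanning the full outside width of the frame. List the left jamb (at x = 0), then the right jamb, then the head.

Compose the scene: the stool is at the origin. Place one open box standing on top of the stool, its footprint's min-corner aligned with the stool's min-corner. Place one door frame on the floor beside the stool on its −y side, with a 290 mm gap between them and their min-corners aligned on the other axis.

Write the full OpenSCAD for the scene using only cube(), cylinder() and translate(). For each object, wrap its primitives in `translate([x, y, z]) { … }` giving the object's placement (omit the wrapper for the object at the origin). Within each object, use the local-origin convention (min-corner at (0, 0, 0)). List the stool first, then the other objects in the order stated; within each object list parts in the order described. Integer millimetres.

translate([0, 0, 371]) cube([346, 278, 29]);
translate([18, 18, 0]) cylinder(h = 371, r = 18);
translate([328, 18, 0]) cylinder(h = 371, r = 18);
translate([18, 260, 0]) cylinder(h = 371, r = 18);
translate([328, 260, 0]) cylinder(h = 371, r = 18);
translate([0, 0, 400]) {
  cube([304, 270, 16]);
  translate([0, 0, 16]) cube([304, 16, 336]);
  translate([0, 254, 16]) cube([304, 16, 336]);
  translate([0, 16, 16]) cube([16, 238, 336]);
  translate([288, 16, 16]) cube([16, 238, 336]);
}
translate([0, -375, 0]) {
  cube([99, 85, 2052]);
  translate([961, 0, 0]) cube([99, 85, 2052]);
  translate([0, 0, 2052]) cube([1060, 85, 40]);
}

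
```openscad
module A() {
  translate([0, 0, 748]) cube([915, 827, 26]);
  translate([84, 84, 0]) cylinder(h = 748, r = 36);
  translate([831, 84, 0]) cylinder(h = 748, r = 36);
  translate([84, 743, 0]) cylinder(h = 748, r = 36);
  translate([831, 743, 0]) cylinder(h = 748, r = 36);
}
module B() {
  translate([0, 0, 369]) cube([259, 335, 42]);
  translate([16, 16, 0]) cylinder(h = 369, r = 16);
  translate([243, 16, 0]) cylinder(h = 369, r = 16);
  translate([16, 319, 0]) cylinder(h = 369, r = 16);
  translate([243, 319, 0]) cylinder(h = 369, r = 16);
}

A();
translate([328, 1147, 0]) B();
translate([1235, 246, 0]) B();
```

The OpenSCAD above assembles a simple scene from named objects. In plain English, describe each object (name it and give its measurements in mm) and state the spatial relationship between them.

A is a table: top 915 mm (x) × 827 mm (y), 26 mm thick, upper face at z = 774 mm, on four round legs of 72 mm diameter, each leg's bounding box inset 48 mm from the nearest pair of top edges, running from z = 0 to the bottom of the top.

B is a simple wooden stool: a rectangular seat 259 mm (x) by 335 mm (y), 42 mm thick, top face at z = 411 mm, on four round legs, each 32 mm in diameter. The legs rest on z = 0, each leg's axis is inset half a diameter from the nearest pair of seat edges (so the leg's bounding box is flush with the corner).

Two stools sit around the table at the +y, +x sides.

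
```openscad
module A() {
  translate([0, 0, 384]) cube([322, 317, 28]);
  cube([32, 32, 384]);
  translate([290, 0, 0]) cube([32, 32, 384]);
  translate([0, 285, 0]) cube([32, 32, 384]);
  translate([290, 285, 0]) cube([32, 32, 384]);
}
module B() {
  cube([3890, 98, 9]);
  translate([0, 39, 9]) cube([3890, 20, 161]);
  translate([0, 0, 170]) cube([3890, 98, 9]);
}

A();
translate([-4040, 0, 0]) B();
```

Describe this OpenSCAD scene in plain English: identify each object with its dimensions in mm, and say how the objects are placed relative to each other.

A is a simple wooden stool: a rectangular seat 322 mm (x) by 317 mm (y), 28 mm thick, top face at z = 412 mm, on four square legs, each 32×32 mm in cross-section. The legs rest on z = 0, each flush with a corner of the seat.

B is an I-beam lying along x, 3890 mm long. Overall section height 179 mm. Two flanges 98 mm wide (y) and 9 mm thick, one on the floor and one at the top; a web 20 mm thick runs between them, centred on the flange width.

The I-beam is on the floor beside the stool on its −x side.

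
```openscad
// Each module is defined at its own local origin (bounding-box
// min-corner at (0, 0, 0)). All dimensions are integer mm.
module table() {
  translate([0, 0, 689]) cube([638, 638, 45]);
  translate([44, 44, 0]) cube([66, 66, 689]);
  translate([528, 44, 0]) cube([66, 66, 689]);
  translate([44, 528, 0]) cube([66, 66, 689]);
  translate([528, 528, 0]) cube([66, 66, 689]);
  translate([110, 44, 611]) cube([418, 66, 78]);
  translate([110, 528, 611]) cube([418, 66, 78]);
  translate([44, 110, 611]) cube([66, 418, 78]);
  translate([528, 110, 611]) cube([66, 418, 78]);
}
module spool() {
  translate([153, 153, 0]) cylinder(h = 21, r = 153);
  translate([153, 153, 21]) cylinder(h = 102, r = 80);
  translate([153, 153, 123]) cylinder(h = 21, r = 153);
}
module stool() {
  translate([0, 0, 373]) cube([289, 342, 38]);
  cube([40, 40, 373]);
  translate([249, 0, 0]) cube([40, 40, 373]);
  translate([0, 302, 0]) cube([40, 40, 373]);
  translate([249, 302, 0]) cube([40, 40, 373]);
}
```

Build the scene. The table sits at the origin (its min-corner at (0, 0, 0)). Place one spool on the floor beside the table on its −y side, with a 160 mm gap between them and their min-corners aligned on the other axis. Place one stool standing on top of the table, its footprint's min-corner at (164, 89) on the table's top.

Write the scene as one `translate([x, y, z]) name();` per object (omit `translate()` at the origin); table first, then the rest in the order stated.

table();
translate([0, -466, 0]) spool();
translate([164, 89, 734]) stool();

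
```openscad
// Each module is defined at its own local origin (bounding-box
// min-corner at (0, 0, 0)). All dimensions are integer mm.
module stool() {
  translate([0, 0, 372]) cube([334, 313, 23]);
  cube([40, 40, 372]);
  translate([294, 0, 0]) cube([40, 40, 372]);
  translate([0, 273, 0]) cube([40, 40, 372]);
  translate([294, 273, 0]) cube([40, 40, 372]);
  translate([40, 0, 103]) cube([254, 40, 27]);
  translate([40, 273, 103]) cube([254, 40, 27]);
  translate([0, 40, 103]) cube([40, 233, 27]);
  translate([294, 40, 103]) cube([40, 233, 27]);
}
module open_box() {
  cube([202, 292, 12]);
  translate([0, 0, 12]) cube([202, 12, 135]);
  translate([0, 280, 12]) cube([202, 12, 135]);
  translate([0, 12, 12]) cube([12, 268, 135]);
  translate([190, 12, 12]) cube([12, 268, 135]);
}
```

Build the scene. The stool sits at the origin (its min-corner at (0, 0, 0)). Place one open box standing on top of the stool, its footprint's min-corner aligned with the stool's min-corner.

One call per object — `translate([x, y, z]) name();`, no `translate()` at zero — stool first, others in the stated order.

stool();
translate([0, 0, 395]) open_box();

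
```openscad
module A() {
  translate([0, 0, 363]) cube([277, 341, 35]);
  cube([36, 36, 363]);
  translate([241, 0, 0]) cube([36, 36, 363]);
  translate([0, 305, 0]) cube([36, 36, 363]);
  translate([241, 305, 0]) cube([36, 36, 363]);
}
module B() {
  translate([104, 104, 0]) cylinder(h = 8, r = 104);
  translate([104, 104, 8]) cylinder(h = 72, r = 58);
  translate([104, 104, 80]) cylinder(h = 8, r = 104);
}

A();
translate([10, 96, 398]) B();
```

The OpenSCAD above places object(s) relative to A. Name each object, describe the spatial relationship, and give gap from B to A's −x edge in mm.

A is a stool. B is a spool. The spool is on top of the stool. The gap from the spool to the stool's −x edge is 10 mm.

The spool's min-x is at 10; the stool's min-x is 0; gap = 10 mm.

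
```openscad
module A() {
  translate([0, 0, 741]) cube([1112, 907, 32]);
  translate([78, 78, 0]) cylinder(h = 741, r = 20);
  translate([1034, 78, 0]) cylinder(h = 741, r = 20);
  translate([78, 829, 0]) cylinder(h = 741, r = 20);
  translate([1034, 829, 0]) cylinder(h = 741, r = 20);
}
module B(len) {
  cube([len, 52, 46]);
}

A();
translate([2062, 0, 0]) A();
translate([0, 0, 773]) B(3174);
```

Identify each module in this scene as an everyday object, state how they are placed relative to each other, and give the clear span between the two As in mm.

A is a table. B is a beam. A beam spans the tops of two tables. The clear span between the two tables is 950 mm.

Second table starts at x = 2062; first ends at x = 1112; clear span = 2062 − 1112 = 950 mm.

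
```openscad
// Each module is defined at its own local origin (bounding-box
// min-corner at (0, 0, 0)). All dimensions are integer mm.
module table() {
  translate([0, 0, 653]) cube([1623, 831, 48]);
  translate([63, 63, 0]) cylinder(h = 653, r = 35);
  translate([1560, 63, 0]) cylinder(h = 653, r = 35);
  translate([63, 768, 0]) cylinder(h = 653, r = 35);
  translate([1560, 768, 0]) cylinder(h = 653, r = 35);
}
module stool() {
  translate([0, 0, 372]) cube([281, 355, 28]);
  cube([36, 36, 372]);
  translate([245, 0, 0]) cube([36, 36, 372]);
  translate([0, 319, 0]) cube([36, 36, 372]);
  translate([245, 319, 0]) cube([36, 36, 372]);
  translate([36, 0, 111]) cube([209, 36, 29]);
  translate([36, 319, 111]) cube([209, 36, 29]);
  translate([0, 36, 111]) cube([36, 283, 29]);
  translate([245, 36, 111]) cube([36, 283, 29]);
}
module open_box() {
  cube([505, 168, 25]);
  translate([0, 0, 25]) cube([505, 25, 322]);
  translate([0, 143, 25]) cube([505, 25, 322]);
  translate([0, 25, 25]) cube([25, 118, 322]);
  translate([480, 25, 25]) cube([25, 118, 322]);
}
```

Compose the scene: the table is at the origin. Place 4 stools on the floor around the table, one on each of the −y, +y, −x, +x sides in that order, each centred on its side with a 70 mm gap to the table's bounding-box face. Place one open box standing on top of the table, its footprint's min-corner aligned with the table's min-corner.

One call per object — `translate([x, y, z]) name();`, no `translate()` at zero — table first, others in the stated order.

table();
translate([671, -425, 0]) stool();
translate([671, 901, 0]) stool();
translate([-351, 238, 0]) stool();
translate([1693, 238, 0]) stool();
translate([0, 0, 701]) open_box();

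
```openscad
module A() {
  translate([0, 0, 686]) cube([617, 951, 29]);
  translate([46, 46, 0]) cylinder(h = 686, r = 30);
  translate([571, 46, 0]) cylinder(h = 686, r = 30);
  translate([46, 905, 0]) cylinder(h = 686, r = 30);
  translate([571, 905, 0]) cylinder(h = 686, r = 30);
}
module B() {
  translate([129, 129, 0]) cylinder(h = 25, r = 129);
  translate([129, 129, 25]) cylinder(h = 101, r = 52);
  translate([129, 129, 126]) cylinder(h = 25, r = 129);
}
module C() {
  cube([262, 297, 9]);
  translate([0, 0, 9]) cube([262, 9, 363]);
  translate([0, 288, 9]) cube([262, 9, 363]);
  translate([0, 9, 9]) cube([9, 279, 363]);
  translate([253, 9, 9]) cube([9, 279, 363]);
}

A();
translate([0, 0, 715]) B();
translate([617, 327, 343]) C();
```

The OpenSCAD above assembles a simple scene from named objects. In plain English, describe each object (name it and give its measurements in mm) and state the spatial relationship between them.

A is a rectangular dining table. The top is 617×951×29 mm with its upper surface at z = 715 mm. It stands on four round legs of 60 mm diameter, each leg's bounding box inset 16 mm from the nearest pair of top edges, running from the floor to the underside of the top.

B is a spool: two coaxial disc flanges of radius 129 mm and thickness 25 mm, joined by a core cylinder of radius 52 mm and height 101 mm. The lower flange rests on z = 0 and the three cylinders share a vertical axis.

C is an open-topped rectangular box: outside dimensions 262×297×372 mm, with a uniform wall and base thickness of 9 mm. The base is a full 262×297 slab on the floor; four walls sit on top of the base. The front and back walls (the −y and +y sides) span the full width; the two side walls fit between them.

The spool is on top of the table. The open box is beside the table with their tops flush at z = 715.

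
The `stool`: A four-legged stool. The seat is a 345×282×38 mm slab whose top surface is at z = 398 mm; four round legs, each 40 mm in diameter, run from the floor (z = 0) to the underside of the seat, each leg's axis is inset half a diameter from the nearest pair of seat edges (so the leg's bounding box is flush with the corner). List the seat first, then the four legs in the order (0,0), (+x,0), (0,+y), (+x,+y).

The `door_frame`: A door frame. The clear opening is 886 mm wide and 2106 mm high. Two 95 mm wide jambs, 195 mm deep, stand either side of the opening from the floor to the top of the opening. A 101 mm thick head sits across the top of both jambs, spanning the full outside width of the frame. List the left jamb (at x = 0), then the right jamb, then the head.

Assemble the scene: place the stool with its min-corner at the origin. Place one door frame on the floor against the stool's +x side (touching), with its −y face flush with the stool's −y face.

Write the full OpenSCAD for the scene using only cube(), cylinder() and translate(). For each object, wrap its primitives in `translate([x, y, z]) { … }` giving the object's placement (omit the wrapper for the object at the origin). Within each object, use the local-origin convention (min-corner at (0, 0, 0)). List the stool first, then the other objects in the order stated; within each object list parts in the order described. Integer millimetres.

translate([0, 0, 360]) cube([345, 282, 38]);
translate([20, 20, 0]) cylinder(h = 360, r = 20);
translate([325, 20, 0]) cylinder(h = 360, r = 20);
translate([20, 262, 0]) cylinder(h = 360, r = 20);
translate([325, 262, 0]) cylinder(h = 360, r = 20);
translate([345, 0, 0]) {
  cube([95, 195, 2106]);
  translate([981, 0, 0]) cube([95, 195, 2106]);
  translate([0, 0, 2106]) cube([1076, 195, 101]);
}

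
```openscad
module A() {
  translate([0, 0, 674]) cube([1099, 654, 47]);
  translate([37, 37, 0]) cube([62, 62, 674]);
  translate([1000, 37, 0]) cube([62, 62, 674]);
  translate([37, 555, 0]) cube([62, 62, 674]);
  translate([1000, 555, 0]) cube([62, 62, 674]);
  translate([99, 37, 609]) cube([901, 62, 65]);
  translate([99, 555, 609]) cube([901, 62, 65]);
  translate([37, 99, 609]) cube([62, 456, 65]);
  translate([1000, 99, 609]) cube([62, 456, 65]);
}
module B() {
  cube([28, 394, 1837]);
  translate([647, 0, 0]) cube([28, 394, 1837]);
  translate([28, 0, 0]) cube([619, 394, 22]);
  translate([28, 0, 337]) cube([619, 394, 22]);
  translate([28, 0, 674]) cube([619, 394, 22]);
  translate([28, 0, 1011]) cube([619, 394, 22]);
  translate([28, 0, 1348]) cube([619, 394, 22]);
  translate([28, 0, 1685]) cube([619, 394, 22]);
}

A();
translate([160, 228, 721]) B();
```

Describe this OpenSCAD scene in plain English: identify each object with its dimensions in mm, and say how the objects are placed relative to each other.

A is a rectangular dining table. The top is 1099×654×47 mm with its upper surface at z = 721 mm. It stands on four 62×62 mm square legs, each inset 37 mm from the nearest pair of top edges, running from the floor to the underside of the top. Four apron rails, 62 mm thick and 65 mm tall, run between adjacent legs with their top edges flush with the underside of the top and their outer faces flush with the legs' outer faces.

B is a bookshelf 675 mm wide overall, 394 mm deep and 1837 mm tall. The two sides are 28 mm thick vertical panels. 6 horizontal shelves of 22 mm thickness span between the inner faces of the sides; the lowest shelf sits on the floor and shelves are stacked with a clear vertical gap of 315 mm between each pair.

The bookshelf is on top of the table.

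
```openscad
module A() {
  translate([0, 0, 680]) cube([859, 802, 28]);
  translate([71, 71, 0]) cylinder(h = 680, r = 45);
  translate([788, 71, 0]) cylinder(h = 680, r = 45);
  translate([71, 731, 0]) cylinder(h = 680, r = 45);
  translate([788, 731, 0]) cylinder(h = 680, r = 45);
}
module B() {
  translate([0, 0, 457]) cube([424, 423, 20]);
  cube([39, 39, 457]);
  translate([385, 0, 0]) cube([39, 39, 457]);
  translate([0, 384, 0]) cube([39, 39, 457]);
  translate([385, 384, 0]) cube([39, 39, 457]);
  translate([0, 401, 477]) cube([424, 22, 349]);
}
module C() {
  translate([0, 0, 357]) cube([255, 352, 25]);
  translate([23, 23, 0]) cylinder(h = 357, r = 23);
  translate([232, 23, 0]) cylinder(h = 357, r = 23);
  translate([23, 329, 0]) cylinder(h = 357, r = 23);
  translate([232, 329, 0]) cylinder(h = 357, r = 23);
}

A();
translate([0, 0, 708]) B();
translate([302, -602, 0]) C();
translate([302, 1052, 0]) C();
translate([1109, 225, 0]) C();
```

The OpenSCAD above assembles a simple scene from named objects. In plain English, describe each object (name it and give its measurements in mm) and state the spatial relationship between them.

A is a table: top 859 mm (x) × 802 mm (y), 28 mm thick, upper face at z = 708 mm, on four round legs of 90 mm diameter, each leg's bounding box inset 26 mm from the nearest pair of top edges, running from z = 0 to the bottom of the top.

B is a chair: 424×423 mm seat, 20 mm thick, top at z = 477 mm, on four 39 mm square corner legs flush with the seat edges. A 22 mm thick backrest slab spans the full seat width, extending 349 mm above the seat top, its back face flush with the seat's +y edge.

C is a simple wooden stool: a rectangular seat 255 mm (x) by 352 mm (y), 25 mm thick, top face at z = 382 mm, on four round legs, each 46 mm in diameter. The legs rest on z = 0, each leg's axis is inset half a diameter from the nearest pair of seat edges (so the leg's bounding box is flush with the corner).

The chair is on top of the table. Three stools sit around the table at the −y, +y, +x sides.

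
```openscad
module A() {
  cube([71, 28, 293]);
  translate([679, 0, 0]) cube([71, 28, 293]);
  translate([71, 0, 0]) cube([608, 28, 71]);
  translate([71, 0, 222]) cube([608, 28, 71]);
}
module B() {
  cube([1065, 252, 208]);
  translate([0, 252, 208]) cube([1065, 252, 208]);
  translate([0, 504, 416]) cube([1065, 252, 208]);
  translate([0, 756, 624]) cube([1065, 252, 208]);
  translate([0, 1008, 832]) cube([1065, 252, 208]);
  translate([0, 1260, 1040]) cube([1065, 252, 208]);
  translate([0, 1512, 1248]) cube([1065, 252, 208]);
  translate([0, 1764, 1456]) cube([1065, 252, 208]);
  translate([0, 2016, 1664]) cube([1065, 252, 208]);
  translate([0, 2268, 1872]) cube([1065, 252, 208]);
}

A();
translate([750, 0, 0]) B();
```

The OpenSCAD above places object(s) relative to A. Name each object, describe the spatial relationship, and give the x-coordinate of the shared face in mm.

The picture frame's +x face and the staircase's −x face are both at x = 750 mm.

A is a picture frame. B is a staircase. The staircase is against the picture frame's +x side, with their −y faces flush. The x-coordinate of the shared face is 750 mm.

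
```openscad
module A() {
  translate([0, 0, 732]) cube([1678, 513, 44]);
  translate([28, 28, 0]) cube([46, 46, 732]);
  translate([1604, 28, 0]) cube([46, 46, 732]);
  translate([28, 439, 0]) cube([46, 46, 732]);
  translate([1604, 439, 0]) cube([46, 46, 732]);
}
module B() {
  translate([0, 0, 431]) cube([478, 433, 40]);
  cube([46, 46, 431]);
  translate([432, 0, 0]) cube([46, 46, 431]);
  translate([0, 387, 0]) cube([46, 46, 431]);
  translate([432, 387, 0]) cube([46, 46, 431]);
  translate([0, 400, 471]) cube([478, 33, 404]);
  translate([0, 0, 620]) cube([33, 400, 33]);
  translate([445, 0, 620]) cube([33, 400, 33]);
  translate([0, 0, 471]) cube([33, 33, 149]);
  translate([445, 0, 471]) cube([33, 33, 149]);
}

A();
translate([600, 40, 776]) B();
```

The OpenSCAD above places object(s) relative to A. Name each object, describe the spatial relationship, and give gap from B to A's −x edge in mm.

The chair's min-x is at 600; the table's min-x is 0; gap = 600 mm.

A is a table. B is a chair. The chair is on top of the table, centred. The gap from the chair to the table's −x edge is 600 mm.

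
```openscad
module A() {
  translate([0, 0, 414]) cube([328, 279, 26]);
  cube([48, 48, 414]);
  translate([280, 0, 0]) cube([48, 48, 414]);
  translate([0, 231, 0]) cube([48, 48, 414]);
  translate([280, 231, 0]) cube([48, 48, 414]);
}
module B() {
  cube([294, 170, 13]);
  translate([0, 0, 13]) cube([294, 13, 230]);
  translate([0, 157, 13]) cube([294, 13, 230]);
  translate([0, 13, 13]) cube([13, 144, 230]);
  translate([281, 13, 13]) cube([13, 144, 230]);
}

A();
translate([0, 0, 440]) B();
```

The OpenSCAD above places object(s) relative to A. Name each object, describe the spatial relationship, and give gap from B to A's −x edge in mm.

A is a stool. B is an open box. The open box is on top of the stool. The gap from the open box to the stool's −x edge is 0 mm.

The open box's min-x is at 0; the stool's min-x is 0; gap = 0 mm.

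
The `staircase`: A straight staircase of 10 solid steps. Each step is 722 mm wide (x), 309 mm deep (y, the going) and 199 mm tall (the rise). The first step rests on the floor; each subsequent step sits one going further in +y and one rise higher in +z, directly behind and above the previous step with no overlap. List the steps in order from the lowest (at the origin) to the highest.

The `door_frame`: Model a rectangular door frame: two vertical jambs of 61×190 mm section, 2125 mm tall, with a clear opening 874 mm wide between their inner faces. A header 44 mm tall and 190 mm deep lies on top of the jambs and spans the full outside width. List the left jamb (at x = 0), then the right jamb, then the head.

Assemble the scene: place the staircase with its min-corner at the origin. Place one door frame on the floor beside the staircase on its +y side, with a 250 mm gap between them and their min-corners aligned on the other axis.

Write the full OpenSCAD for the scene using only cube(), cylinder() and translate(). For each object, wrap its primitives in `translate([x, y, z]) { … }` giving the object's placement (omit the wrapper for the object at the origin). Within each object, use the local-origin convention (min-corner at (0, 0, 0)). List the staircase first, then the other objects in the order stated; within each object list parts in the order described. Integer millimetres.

cube([722, 309, 199]);
translate([0, 309, 199]) cube([722, 309, 199]);
translate([0, 618, 398]) cube([722, 309, 199]);
translate([0, 927, 597]) cube([722, 309, 199]);
translate([0, 1236, 796]) cube([722, 309, 199]);
translate([0, 1545, 995]) cube([722, 309, 199]);
translate([0, 1854, 1194]) cube([722, 309, 199]);
translate([0, 2163, 1393]) cube([722, 309, 199]);
translate([0, 2472, 1592]) cube([722, 309, 199]);
translate([0, 2781, 1791]) cube([722, 309, 199]);
translate([0, 3340, 0]) {
  cube([61, 190, 2125]);
  translate([935, 0, 0]) cube([61, 190, 2125]);
  translate([0, 0, 2125]) cube([996, 190, 44]);
}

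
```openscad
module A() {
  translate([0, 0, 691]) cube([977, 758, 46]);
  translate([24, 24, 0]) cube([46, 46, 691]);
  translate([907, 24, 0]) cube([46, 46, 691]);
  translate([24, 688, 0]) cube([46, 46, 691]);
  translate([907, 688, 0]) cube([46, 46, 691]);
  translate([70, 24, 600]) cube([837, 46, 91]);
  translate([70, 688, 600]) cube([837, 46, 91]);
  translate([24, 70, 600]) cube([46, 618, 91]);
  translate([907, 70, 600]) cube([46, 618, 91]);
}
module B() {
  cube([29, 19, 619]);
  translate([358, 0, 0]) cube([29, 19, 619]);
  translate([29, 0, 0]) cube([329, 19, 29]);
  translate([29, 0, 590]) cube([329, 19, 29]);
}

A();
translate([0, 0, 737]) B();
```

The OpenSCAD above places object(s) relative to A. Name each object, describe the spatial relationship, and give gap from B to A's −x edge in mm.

A is a table. B is a picture frame. The picture frame is on top of the table. The gap from the picture frame to the table's −x edge is 0 mm.

The picture frame's min-x is at 0; the table's min-x is 0; gap = 0 mm.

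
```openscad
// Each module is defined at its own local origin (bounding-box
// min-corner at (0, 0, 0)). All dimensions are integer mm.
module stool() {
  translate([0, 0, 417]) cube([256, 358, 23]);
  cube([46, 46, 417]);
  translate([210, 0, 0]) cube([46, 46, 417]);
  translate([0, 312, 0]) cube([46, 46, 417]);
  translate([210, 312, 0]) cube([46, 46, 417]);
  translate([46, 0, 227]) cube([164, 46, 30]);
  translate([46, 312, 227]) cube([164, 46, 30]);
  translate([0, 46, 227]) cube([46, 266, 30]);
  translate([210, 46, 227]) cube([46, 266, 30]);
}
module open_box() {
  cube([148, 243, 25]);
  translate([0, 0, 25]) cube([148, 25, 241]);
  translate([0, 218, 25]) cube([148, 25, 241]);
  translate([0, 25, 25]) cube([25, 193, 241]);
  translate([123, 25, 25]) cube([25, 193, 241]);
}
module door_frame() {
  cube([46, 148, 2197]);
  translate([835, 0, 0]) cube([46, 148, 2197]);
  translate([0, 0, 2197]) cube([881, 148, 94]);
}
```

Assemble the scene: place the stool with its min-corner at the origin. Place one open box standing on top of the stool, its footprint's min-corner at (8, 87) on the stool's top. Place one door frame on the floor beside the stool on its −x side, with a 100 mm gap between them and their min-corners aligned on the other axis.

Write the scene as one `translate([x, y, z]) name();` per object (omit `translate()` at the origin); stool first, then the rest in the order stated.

stool();
translate([8, 87, 440]) open_box();
translate([-981, 0, 0]) door_frame();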